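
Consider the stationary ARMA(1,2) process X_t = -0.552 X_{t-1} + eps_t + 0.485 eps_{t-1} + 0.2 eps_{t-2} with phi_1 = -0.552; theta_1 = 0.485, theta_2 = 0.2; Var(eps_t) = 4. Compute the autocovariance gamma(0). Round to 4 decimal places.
\gamma(0) = 4.3410

Multiply the model equation by X_{t-k} and take expectations. With theta_0 = psi_0 = 1 and psi_j the MA(infinity) weights, this gives
  gamma(k) - sum_i phi_i gamma(k-i) = c_k,
  c_k = sigma^2 * sum_{j=k..q} theta_j psi_{j-k}   (c_k = 0 for k > q),
using gamma(-m) = gamma(m).
psi-weights needed (psi_j = theta_j + sum_i phi_i psi_{j-i}):
  psi_1 = theta_1 + phi_1 = 0.485 + (-0.552) = -0.067
  psi_2 = theta_2 + phi_1 psi_1 = 0.2 + (-0.552)(-0.067) = 0.236984
Right-hand sides:
  c_0 = sigma^2 (1 + theta_1 psi_1 + theta_2 psi_2) = 4 * (1 + (0.485)(-0.067) + (0.2)(0.236984)) = 4 * 1.014902 = 4.059607
  c_1 = sigma^2 (theta_1 + theta_2 psi_1) = 4 * (0.485 + (0.2)(-0.067)) = 1.8864
  c_2 = sigma^2 theta_2 = 4 * (0.2) = 0.8
Equations for k = 0 and k = 1 (AR order 1):
  gamma(0) = phi_1 gamma(1) + c_0
  gamma(1) = phi_1 gamma(0) + c_1
Substituting the second into the first: gamma(0) (1 - phi_1^2) = c_0 + phi_1 c_1, so
  gamma(0) = (c_0 + phi_1 c_1) / (1 - phi_1^2) = (4.059607 + (-0.552)(1.8864)) / (1 - (-0.552)^2) = 3.018314 / 0.695296 = 4.34105.
Therefore gamma(0) = 4.3410 (to 4 decimal places).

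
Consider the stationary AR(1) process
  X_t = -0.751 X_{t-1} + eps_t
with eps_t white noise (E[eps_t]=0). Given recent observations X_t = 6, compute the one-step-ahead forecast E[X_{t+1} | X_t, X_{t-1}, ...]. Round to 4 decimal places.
E[X_{t+1} \mid \mathcal F_t] = -4.5060

For an AR(p) model X_t = c + sum_i phi_i X_{t-i} + eps_t, the
one-step-ahead conditional mean is
  E[X_{t+1} | X_t, ...] = c + sum_i phi_i X_{t+1-i}.
Substitute known values:
  E[X_{t+1} | ...] = (-0.751) * (6)
                   = -4.5060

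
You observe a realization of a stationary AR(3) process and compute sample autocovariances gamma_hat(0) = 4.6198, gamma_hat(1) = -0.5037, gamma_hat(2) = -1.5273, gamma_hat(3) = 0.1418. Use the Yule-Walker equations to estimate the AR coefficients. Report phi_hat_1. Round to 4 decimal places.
\hat\phi_{1} = -0.1690

The Yule-Walker equations for an AR(p) process read, in matrix form,
  Gamma_p phi = r_p,   with   (Gamma_p)_{ij} = gamma(|i - j|),
                       (r_p)_i = gamma(i),   i,j = 1..p.
Substitute the sample gammas (Toeplitz matrix and right-hand side of size 3):
  Gamma_p = [[4.6198, -0.5037, -1.5273], [-0.5037, 4.6198, -0.5037], [-1.5273, -0.5037, 4.6198]]
  r_p     = [-0.5037, -1.5273, 0.1418]
Written out (R1..R3):
  (R1) 4.6198 phi_1 - 0.5037 phi_2 - 1.5273 phi_3 = -0.5037
  (R2) -0.5037 phi_1 + 4.6198 phi_2 - 0.5037 phi_3 = -1.5273
  (R3) -1.5273 phi_1 - 0.5037 phi_2 + 4.6198 phi_3 = 0.1418
Gaussian elimination:
  R2 <- R2 - (-0.5037/4.6198) R1 = R2 - (-0.109031) R1:  4.564881 phi_2 - 0.670223 phi_3 = -1.582219
  R3 <- R3 - (-1.5273/4.6198) R1 = R3 - (-0.330599) R1:  -0.670223 phi_2 + 4.114877 phi_3 = -0.024723
  R3 <- R3 - (-0.670223/4.564881) R2 = R3 - (-0.146821) R2:  4.016473 phi_3 = -0.257026
Back-substitution:
  phi_hat_3 = -0.257026 / 4.016473 = -0.063993
  phi_hat_2 = (-1.582219 - (-0.670223)(-0.063993)) / 4.564881 = -0.356002
  phi_hat_1 = (-0.5037 - (-0.5037)(-0.356002) - (-1.5273)(-0.063993)) / 4.6198 = -0.169002
So phi_hat = [-0.1690, -0.3560, -0.0640].
Therefore phi_hat_1 = -0.1690.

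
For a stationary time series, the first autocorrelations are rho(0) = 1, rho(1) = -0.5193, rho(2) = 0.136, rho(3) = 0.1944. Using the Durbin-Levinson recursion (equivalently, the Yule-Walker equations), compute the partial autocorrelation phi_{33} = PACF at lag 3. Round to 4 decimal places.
\phi_{33} = 0.2591

The PACF at lag k is phi_{kk}, the last component of the solution
to the Yule-Walker system G_k phi = r_k where
  (G_k)_{ij} = rho(|i - j|), (r_k)_i = rho(i), i,j = 1..k.
Equivalently, Durbin-Levinson gives phi_{kk} iteratively:
  phi_{11} = rho(1)
  phi_{kk} = [rho(k) - sum_{j=1..k-1} phi_{k-1,j} rho(k-j)]
            / [1 - sum_{j=1..k-1} phi_{k-1,j} rho(j)],
  phi_{k,j} = phi_{k-1,j} - phi_{kk} phi_{k-1,k-j},  j = 1..k-1.
Step k = 1:
  phi_11 = rho(1) = -0.5193.
Step k = 2:
  phi_22 = [rho(2) - phi_11 rho(1)] / [1 - phi_11 rho(1)] = [0.136 - (-0.5193)(-0.5193)] / [1 - (-0.5193)(-0.5193)]
         = -0.13367249 / 0.73032751 = -0.183031.
  Update: phi_21 = phi_11 - phi_22 phi_11 = -0.5193 - (-0.183031)(-0.5193) = -0.614348.
Step k = 3:
  phi_33 = [rho(3) - phi_21 rho(2) - phi_22 rho(1)] / [1 - phi_21 rho(1) - phi_22 rho(2)]
    numerator   = 0.1944 - (-0.614348)(0.136) - (-0.183031)(-0.5193) = 0.18290338
    denominator = 1 - (-0.614348)(-0.5193) - (-0.183031)(0.136) = 0.70586132
  phi_33 = 0.18290338 / 0.70586132 = 0.2591.
Therefore phi_{33} = 0.2591.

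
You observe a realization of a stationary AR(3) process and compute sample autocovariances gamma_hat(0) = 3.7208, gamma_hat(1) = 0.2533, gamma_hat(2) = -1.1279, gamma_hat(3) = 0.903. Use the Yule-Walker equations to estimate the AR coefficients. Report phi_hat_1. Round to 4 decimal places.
\hat\phi_{1} = 0.1890

The Yule-Walker equations for an AR(p) process read, in matrix form,
  Gamma_p phi = r_p,   with   (Gamma_p)_{ij} = gamma(|i - j|),
                       (r_p)_i = gamma(i),   i,j = 1..p.
Substitute the sample gammas (Toeplitz matrix and right-hand side of size 3):
  Gamma_p = [[3.7208, 0.2533, -1.1279], [0.2533, 3.7208, 0.2533], [-1.1279, 0.2533, 3.7208]]
  r_p     = [0.2533, -1.1279, 0.903]
Written out (R1..R3):
  (R1) 3.7208 phi_1 + 0.2533 phi_2 - 1.1279 phi_3 = 0.2533
  (R2) 0.2533 phi_1 + 3.7208 phi_2 + 0.2533 phi_3 = -1.1279
  (R3) -1.1279 phi_1 + 0.2533 phi_2 + 3.7208 phi_3 = 0.903
Gaussian elimination:
  R2 <- R2 - (0.2533/3.7208) R1 = R2 - (0.068077) R1:  3.703556 phi_2 + 0.330084 phi_3 = -1.145144
  R3 <- R3 - (-1.1279/3.7208) R1 = R3 - (-0.303134) R1:  0.330084 phi_2 + 3.378895 phi_3 = 0.979784
  R3 <- R3 - (0.330084/3.703556) R2 = R3 - (0.089126) R2:  3.349476 phi_3 = 1.081846
Back-substitution:
  phi_hat_3 = 1.081846 / 3.349476 = 0.32299
  phi_hat_2 = (-1.145144 - (0.330084)(0.32299)) / 3.703556 = -0.337988
  phi_hat_1 = (0.2533 - (0.2533)(-0.337988) - (-1.1279)(0.32299)) / 3.7208 = 0.188995
So phi_hat = [0.1890, -0.3380, 0.3230].
Therefore phi_hat_1 = 0.1890.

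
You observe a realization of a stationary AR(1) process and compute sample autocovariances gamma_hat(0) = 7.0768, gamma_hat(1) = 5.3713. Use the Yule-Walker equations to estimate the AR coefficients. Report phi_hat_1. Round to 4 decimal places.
\hat\phi_{1} = 0.7590

The Yule-Walker equations for an AR(p) process read, in matrix form,
  Gamma_p phi = r_p,   with   (Gamma_p)_{ij} = gamma(|i - j|),
                       (r_p)_i = gamma(i),   i,j = 1..p.
Substitute the sample gammas (Toeplitz matrix and right-hand side of size 1):
  Gamma_p = [[7.0768]]
  r_p     = [5.3713]
With p = 1 this is the single equation gamma(0) phi_1 = gamma(1):
  phi_hat_1 = gamma(1) / gamma(0) = 5.3713 / 7.0768 = 0.7590.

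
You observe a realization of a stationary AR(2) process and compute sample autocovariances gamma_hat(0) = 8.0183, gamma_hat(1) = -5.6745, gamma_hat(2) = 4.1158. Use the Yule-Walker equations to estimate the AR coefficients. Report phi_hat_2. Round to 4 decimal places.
\hat\phi_{2} = 0.0250

The Yule-Walker equations for an AR(p) process read, in matrix form,
  Gamma_p phi = r_p,   with   (Gamma_p)_{ij} = gamma(|i - j|),
                       (r_p)_i = gamma(i),   i,j = 1..p.
Substitute the sample gammas (Toeplitz matrix and right-hand side of size 2):
  Gamma_p = [[8.0183, -5.6745], [-5.6745, 8.0183]]
  r_p     = [-5.6745, 4.1158]
Written out:
  8.0183 phi_1 - 5.6745 phi_2 = -5.6745
  -5.6745 phi_1 + 8.0183 phi_2 = 4.1158
Solve by Cramer's rule:
  det = gamma(0)^2 - gamma(1)^2 = (8.0183)^2 - (-5.6745)^2 = 64.29313489 - 32.19995025 = 32.09318464
  phi_hat_1 = [gamma(1) gamma(0) - gamma(1) gamma(2)] / det = [(-5.6745)(8.0183) - (-5.6745)(4.1158)] / 32.09318464 = -22.14473625 / 32.09318464 = -0.69
  phi_hat_2 = [gamma(0) gamma(2) - gamma(1)^2] / det = [(8.0183)(4.1158) - (-5.6745)^2] / 32.09318464 = 0.80176889 / 32.09318464 = 0.025
So phi_hat = [-0.6900, 0.0250].
Therefore phi_hat_2 = 0.0250.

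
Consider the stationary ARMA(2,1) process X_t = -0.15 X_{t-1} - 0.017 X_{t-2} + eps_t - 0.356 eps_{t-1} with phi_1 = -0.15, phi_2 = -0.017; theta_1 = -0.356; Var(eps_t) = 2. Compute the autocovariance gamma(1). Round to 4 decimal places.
\gamma(1) = -1.0716

Multiply the model equation by X_{t-k} and take expectations. With theta_0 = psi_0 = 1 and psi_j the MA(infinity) weights, this gives
  gamma(k) - sum_i phi_i gamma(k-i) = c_k,
  c_k = sigma^2 * sum_{j=k..q} theta_j psi_{j-k}   (c_k = 0 for k > q),
using gamma(-m) = gamma(m).
psi-weights needed (psi_j = theta_j + sum_i phi_i psi_{j-i}):
  psi_1 = theta_1 + phi_1 = -0.356 + (-0.15) = -0.506
Right-hand sides:
  c_0 = sigma^2 (1 + theta_1 psi_1) = 2 * (1 + (-0.356)(-0.506)) = 2 * 1.180136 = 2.360272
  c_1 = sigma^2 theta_1 = 2 * (-0.356) = -0.712
  c_2 = 0
Equations for k = 0, 1, 2 (AR order 2, c_2 = 0):
  (E0) gamma(0) = phi_1 gamma(1) + phi_2 gamma(2) + c_0
  (E1) gamma(1) = phi_1 gamma(0) + phi_2 gamma(1) + c_1
  (E2) gamma(2) = phi_1 gamma(1) + phi_2 gamma(0)
From (E1): gamma(1) = A gamma(0) + B with
  A = phi_1 / (1 - phi_2) = -0.15 / 1.017 = -0.147493,   B = c_1 / (1 - phi_2) = -0.712 / 1.017 = -0.700098.
Insert (E2) into (E0): gamma(0) (1 - phi_2^2) = phi_1 (1 + phi_2) gamma(1) + c_0.
  phi_1 (1 + phi_2) = (-0.15)(0.983) = -0.14745,   1 - phi_2^2 = 0.999711.
Replace gamma(1) by A gamma(0) + B and collect gamma(0):
  gamma(0) [0.999711 - (-0.14745)(-0.147493)] = (-0.14745)(-0.700098) + 2.360272
  gamma(0) * 0.977963 = 2.463501
  gamma(0) = 2.463501 / 0.977963 = 2.519012.
  gamma(1) = A gamma(0) + B = (-0.147493)(2.519012) + (-0.700098) = -1.071634.
Therefore gamma(1) = -1.0716 (to 4 decimal places).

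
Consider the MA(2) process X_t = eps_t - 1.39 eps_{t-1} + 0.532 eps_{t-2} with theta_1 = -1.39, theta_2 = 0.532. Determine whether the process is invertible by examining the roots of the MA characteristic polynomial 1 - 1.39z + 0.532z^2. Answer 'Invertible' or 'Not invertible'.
\text{Invertible}

The MA(q) characteristic polynomial is P(z) = 1 - 1.39z + 0.532z^2.
Invertibility requires all roots to lie outside the unit circle, i.e. |z| > 1 for every root.
Set 1 + (-1.39) z + (0.532) z^2 = 0, i.e. a z^2 + b z + c = 0 with a = 0.532, b = -1.39, c = 1.
Discriminant D = b^2 - 4ac = (-1.39)^2 - 4*(0.532)*1 = 1.9321 - (2.128) = -0.1959.
D < 0, so the roots are the complex-conjugate pair z = (-b +/- i sqrt(-D)) / (2a) = 1.3064 +/- 0.416i.
For a conjugate pair |z|^2 = z * conj(z) = (product of roots) = c/a = 1/(0.532) = 1.879699, so |z| = sqrt(1.879699) = 1.371 for both roots.
Moduli of all roots: 1.3710, 1.3710.
All moduli strictly greater than 1? Yes.
Verdict: Invertible.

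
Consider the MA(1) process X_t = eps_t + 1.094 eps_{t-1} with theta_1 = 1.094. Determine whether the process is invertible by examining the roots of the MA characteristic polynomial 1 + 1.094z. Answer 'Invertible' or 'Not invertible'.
\text{Not invertible}

The MA(q) characteristic polynomial is P(z) = 1 + 1.094z.
Invertibility requires all roots to lie outside the unit circle, i.e. |z| > 1 for every root.
This is linear in z: 1 + (1.094) z = 0  =>  z = -1/(1.094) = -0.914077,  |z| = 0.914077.
Moduli of all roots: 0.9141.
All moduli strictly greater than 1? No.
Verdict: Not invertible.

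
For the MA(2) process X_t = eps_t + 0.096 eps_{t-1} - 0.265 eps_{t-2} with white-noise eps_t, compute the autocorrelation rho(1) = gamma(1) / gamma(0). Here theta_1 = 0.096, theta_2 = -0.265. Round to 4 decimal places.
\rho(1) = 0.0654

For an MA(q) process with theta_0 = 1, the autocovariance is
  gamma(k) = sigma^2 * sum_{i=0..q-k} theta_i * theta_{i+k},
and rho(k) = gamma(k) / gamma(0). Sigma^2 cancels.
  numerator   = (1)*(0.096) + (0.096)*(-0.265) = 0.07056.
  denominator = (1)^2 + (0.096)^2 + (-0.265)^2 = 1.079441.
  rho(1) = 0.07056 / 1.079441 = 0.0654.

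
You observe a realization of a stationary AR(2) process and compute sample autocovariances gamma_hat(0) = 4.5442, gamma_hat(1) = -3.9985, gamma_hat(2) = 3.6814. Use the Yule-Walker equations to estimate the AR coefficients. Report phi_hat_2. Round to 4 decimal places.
\hat\phi_{2} = 0.1590

The Yule-Walker equations for an AR(p) process read, in matrix form,
  Gamma_p phi = r_p,   with   (Gamma_p)_{ij} = gamma(|i - j|),
                       (r_p)_i = gamma(i),   i,j = 1..p.
Substitute the sample gammas (Toeplitz matrix and right-hand side of size 2):
  Gamma_p = [[4.5442, -3.9985], [-3.9985, 4.5442]]
  r_p     = [-3.9985, 3.6814]
Written out:
  4.5442 phi_1 - 3.9985 phi_2 = -3.9985
  -3.9985 phi_1 + 4.5442 phi_2 = 3.6814
Solve by Cramer's rule:
  det = gamma(0)^2 - gamma(1)^2 = (4.5442)^2 - (-3.9985)^2 = 20.64975364 - 15.98800225 = 4.66175139
  phi_hat_1 = [gamma(1) gamma(0) - gamma(1) gamma(2)] / det = [(-3.9985)(4.5442) - (-3.9985)(3.6814)] / 4.66175139 = -3.4499058 / 4.66175139 = -0.74
  phi_hat_2 = [gamma(0) gamma(2) - gamma(1)^2] / det = [(4.5442)(3.6814) - (-3.9985)^2] / 4.66175139 = 0.74101563 / 4.66175139 = 0.159
So phi_hat = [-0.7400, 0.1590].
Therefore phi_hat_2 = 0.1590.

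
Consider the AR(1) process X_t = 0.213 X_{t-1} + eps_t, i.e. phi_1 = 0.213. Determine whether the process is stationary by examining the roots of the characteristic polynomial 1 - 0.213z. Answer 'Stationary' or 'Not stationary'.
\text{Stationary}

The AR(p) characteristic polynomial is P(z) = 1 - 0.213z.
Stationarity requires all roots to lie outside the unit circle, i.e. |z| > 1 for every root.
This is linear in z: 1 + (-0.213) z = 0  =>  z = -1/(-0.213) = 4.694836,  |z| = 4.694836.
Moduli of all roots: 4.6948.
All moduli strictly greater than 1? Yes.
Verdict: Stationary.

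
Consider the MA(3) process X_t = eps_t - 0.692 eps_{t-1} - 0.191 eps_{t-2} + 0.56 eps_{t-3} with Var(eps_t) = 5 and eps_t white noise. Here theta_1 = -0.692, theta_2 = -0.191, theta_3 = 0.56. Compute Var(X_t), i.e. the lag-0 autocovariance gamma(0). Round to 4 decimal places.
\gamma(0) = 9.1447

For an MA(q) process X_t = eps_t + sum_i theta_i eps_{t-i} with
Var(eps_t) = sigma^2, the variance is
  gamma(0) = sigma^2 * (1 + sum_i theta_i^2).
  sum_i theta_i^2 = (-0.692)^2 + (-0.191)^2 + (0.56)^2 = 0.478864 + 0.036481 + 0.3136 = 0.828945.
  gamma(0) = 5 * (1 + 0.828945) = 5 * 1.828945 = 9.144725, which rounds to 9.1447.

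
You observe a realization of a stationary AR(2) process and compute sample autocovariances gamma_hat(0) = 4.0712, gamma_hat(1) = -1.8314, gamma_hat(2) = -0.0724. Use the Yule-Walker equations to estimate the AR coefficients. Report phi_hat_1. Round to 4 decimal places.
\hat\phi_{1} = -0.5740

The Yule-Walker equations for an AR(p) process read, in matrix form,
  Gamma_p phi = r_p,   with   (Gamma_p)_{ij} = gamma(|i - j|),
                       (r_p)_i = gamma(i),   i,j = 1..p.
Substitute the sample gammas (Toeplitz matrix and right-hand side of size 2):
  Gamma_p = [[4.0712, -1.8314], [-1.8314, 4.0712]]
  r_p     = [-1.8314, -0.0724]
Written out:
  4.0712 phi_1 - 1.8314 phi_2 = -1.8314
  -1.8314 phi_1 + 4.0712 phi_2 = -0.0724
Solve by Cramer's rule:
  det = gamma(0)^2 - gamma(1)^2 = (4.0712)^2 - (-1.8314)^2 = 16.57466944 - 3.35402596 = 13.22064348
  phi_hat_1 = [gamma(1) gamma(0) - gamma(1) gamma(2)] / det = [(-1.8314)(4.0712) - (-1.8314)(-0.0724)] / 13.22064348 = -7.58858904 / 13.22064348 = -0.574
  phi_hat_2 = [gamma(0) gamma(2) - gamma(1)^2] / det = [(4.0712)(-0.0724) - (-1.8314)^2] / 13.22064348 = -3.64878084 / 13.22064348 = -0.276
So phi_hat = [-0.5740, -0.2760].
Therefore phi_hat_1 = -0.5740.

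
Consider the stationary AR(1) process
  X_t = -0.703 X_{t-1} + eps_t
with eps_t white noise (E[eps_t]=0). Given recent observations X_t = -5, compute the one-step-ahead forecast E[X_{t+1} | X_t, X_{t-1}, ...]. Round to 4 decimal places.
E[X_{t+1} \mid \mathcal F_t] = 3.5150

For an AR(p) model X_t = c + sum_i phi_i X_{t-i} + eps_t, the
one-step-ahead conditional mean is
  E[X_{t+1} | X_t, ...] = c + sum_i phi_i X_{t+1-i}.
Substitute known values:
  E[X_{t+1} | ...] = (-0.703) * (-5)
                   = 3.5150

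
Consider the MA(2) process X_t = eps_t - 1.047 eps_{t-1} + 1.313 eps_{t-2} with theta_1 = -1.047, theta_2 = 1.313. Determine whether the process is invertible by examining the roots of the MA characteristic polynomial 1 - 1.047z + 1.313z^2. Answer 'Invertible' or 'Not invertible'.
\text{Not invertible}

The MA(q) characteristic polynomial is P(z) = 1 - 1.047z + 1.313z^2.
Invertibility requires all roots to lie outside the unit circle, i.e. |z| > 1 for every root.
Set 1 + (-1.047) z + (1.313) z^2 = 0, i.e. a z^2 + b z + c = 0 with a = 1.313, b = -1.047, c = 1.
Discriminant D = b^2 - 4ac = (-1.047)^2 - 4*(1.313)*1 = 1.096209 - (5.252) = -4.155791.
D < 0, so the roots are the complex-conjugate pair z = (-b +/- i sqrt(-D)) / (2a) = 0.3987 +/- 0.7763i.
For a conjugate pair |z|^2 = z * conj(z) = (product of roots) = c/a = 1/(1.313) = 0.761615, so |z| = sqrt(0.761615) = 0.8727 for both roots.
Moduli of all roots: 0.8727, 0.8727.
All moduli strictly greater than 1? No.
Verdict: Not invertible.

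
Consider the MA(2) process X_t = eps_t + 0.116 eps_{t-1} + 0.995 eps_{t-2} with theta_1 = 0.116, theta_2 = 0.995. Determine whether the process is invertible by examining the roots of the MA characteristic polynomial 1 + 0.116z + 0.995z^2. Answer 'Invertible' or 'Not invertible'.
\text{Invertible}

The MA(q) characteristic polynomial is P(z) = 1 + 0.116z + 0.995z^2.
Invertibility requires all roots to lie outside the unit circle, i.e. |z| > 1 for every root.
Set 1 + (0.116) z + (0.995) z^2 = 0, i.e. a z^2 + b z + c = 0 with a = 0.995, b = 0.116, c = 1.
Discriminant D = b^2 - 4ac = (0.116)^2 - 4*(0.995)*1 = 0.013456 - (3.98) = -3.966544.
D < 0, so the roots are the complex-conjugate pair z = (-b +/- i sqrt(-D)) / (2a) = -0.0583 +/- 1.0008i.
For a conjugate pair |z|^2 = z * conj(z) = (product of roots) = c/a = 1/(0.995) = 1.005025, so |z| = sqrt(1.005025) = 1.0025 for both roots.
Moduli of all roots: 1.0025, 1.0025.
All moduli strictly greater than 1? Yes.
Verdict: Invertible.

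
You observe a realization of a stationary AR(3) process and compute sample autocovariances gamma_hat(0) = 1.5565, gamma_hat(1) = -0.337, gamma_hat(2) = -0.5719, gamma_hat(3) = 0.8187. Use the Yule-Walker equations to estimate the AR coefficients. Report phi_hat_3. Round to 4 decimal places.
\hat\phi_{3} = 0.4110

The Yule-Walker equations for an AR(p) process read, in matrix form,
  Gamma_p phi = r_p,   with   (Gamma_p)_{ij} = gamma(|i - j|),
                       (r_p)_i = gamma(i),   i,j = 1..p.
Substitute the sample gammas (Toeplitz matrix and right-hand side of size 3):
  Gamma_p = [[1.5565, -0.337, -0.5719], [-0.337, 1.5565, -0.337], [-0.5719, -0.337, 1.5565]]
  r_p     = [-0.337, -0.5719, 0.8187]
Written out (R1..R3):
  (R1) 1.5565 phi_1 - 0.337 phi_2 - 0.5719 phi_3 = -0.337
  (R2) -0.337 phi_1 + 1.5565 phi_2 - 0.337 phi_3 = -0.5719
  (R3) -0.5719 phi_1 - 0.337 phi_2 + 1.5565 phi_3 = 0.8187
Gaussian elimination:
  R2 <- R2 - (-0.337/1.5565) R1 = R2 - (-0.216511) R1:  1.483536 phi_2 - 0.460823 phi_3 = -0.644864
  R3 <- R3 - (-0.5719/1.5565) R1 = R3 - (-0.367427) R1:  -0.460823 phi_2 + 1.346369 phi_3 = 0.694877
  R3 <- R3 - (-0.460823/1.483536) R2 = R3 - (-0.310625) R2:  1.203226 phi_3 = 0.494566
Back-substitution:
  phi_hat_3 = 0.494566 / 1.203226 = 0.411034
  phi_hat_2 = (-0.644864 - (-0.460823)(0.411034)) / 1.483536 = -0.307003
  phi_hat_1 = (-0.337 - (-0.337)(-0.307003) - (-0.5719)(0.411034)) / 1.5565 = -0.131956
So phi_hat = [-0.1320, -0.3070, 0.4110].
Therefore phi_hat_3 = 0.4110.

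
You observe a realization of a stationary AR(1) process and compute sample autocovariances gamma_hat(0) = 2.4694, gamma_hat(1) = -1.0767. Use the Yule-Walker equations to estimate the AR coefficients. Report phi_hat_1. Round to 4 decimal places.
\hat\phi_{1} = -0.4360

The Yule-Walker equations for an AR(p) process read, in matrix form,
  Gamma_p phi = r_p,   with   (Gamma_p)_{ij} = gamma(|i - j|),
                       (r_p)_i = gamma(i),   i,j = 1..p.
Substitute the sample gammas (Toeplitz matrix and right-hand side of size 1):
  Gamma_p = [[2.4694]]
  r_p     = [-1.0767]
With p = 1 this is the single equation gamma(0) phi_1 = gamma(1):
  phi_hat_1 = gamma(1) / gamma(0) = -1.0767 / 2.4694 = -0.4360.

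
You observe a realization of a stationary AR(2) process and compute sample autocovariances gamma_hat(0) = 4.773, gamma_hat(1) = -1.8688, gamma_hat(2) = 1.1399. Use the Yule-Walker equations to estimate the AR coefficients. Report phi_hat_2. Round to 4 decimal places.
\hat\phi_{2} = 0.1010

The Yule-Walker equations for an AR(p) process read, in matrix form,
  Gamma_p phi = r_p,   with   (Gamma_p)_{ij} = gamma(|i - j|),
                       (r_p)_i = gamma(i),   i,j = 1..p.
Substitute the sample gammas (Toeplitz matrix and right-hand side of size 2):
  Gamma_p = [[4.773, -1.8688], [-1.8688, 4.773]]
  r_p     = [-1.8688, 1.1399]
Written out:
  4.773 phi_1 - 1.8688 phi_2 = -1.8688
  -1.8688 phi_1 + 4.773 phi_2 = 1.1399
Solve by Cramer's rule:
  det = gamma(0)^2 - gamma(1)^2 = (4.773)^2 - (-1.8688)^2 = 22.781529 - 3.49241344 = 19.28911556
  phi_hat_1 = [gamma(1) gamma(0) - gamma(1) gamma(2)] / det = [(-1.8688)(4.773) - (-1.8688)(1.1399)] / 19.28911556 = -6.78953728 / 19.28911556 = -0.352
  phi_hat_2 = [gamma(0) gamma(2) - gamma(1)^2] / det = [(4.773)(1.1399) - (-1.8688)^2] / 19.28911556 = 1.94832926 / 19.28911556 = 0.101
So phi_hat = [-0.3520, 0.1010].
Therefore phi_hat_2 = 0.1010.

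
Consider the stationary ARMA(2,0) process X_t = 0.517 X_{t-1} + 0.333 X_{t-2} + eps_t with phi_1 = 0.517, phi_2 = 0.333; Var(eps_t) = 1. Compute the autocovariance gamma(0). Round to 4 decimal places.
\gamma(0) = 2.8174

Multiply the model equation by X_{t-k} and take expectations. With theta_0 = psi_0 = 1 and psi_j the MA(infinity) weights, this gives
  gamma(k) - sum_i phi_i gamma(k-i) = c_k,
  c_k = sigma^2 * sum_{j=k..q} theta_j psi_{j-k}   (c_k = 0 for k > q),
using gamma(-m) = gamma(m).
Pure AR (q = 0): c_0 = sigma^2 = 1, c_k = 0 for k >= 1.
Equations for k = 0, 1, 2 (AR order 2, c_2 = 0):
  (E0) gamma(0) = phi_1 gamma(1) + phi_2 gamma(2) + c_0
  (E1) gamma(1) = phi_1 gamma(0) + phi_2 gamma(1) + c_1
  (E2) gamma(2) = phi_1 gamma(1) + phi_2 gamma(0)
From (E1): gamma(1) = A gamma(0) + B with
  A = phi_1 / (1 - phi_2) = 0.517 / 0.667 = 0.775112,   B = c_1 / (1 - phi_2) = 0 / 0.667 = 0.
Insert (E2) into (E0): gamma(0) (1 - phi_2^2) = phi_1 (1 + phi_2) gamma(1) + c_0.
  phi_1 (1 + phi_2) = (0.517)(1.333) = 0.689161,   1 - phi_2^2 = 0.889111.
Replace gamma(1) by A gamma(0) + B and collect gamma(0):
  gamma(0) [0.889111 - (0.689161)(0.775112)] = c_0 = 1
  gamma(0) * 0.354934 = 1
  gamma(0) = 1 / 0.354934 = 2.817427.
Therefore gamma(0) = 2.8174 (to 4 decimal places).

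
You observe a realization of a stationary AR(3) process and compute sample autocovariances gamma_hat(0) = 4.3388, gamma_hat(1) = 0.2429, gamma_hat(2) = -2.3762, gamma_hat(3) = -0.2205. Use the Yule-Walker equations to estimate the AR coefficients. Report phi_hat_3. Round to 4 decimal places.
\hat\phi_{3} = 0.0400

The Yule-Walker equations for an AR(p) process read, in matrix form,
  Gamma_p phi = r_p,   with   (Gamma_p)_{ij} = gamma(|i - j|),
                       (r_p)_i = gamma(i),   i,j = 1..p.
Substitute the sample gammas (Toeplitz matrix and right-hand side of size 3):
  Gamma_p = [[4.3388, 0.2429, -2.3762], [0.2429, 4.3388, 0.2429], [-2.3762, 0.2429, 4.3388]]
  r_p     = [0.2429, -2.3762, -0.2205]
Written out (R1..R3):
  (R1) 4.3388 phi_1 + 0.2429 phi_2 - 2.3762 phi_3 = 0.2429
  (R2) 0.2429 phi_1 + 4.3388 phi_2 + 0.2429 phi_3 = -2.3762
  (R3) -2.3762 phi_1 + 0.2429 phi_2 + 4.3388 phi_3 = -0.2205
Gaussian elimination:
  R2 <- R2 - (0.2429/4.3388) R1 = R2 - (0.055983) R1:  4.325202 phi_2 + 0.375927 phi_3 = -2.389798
  R3 <- R3 - (-2.3762/4.3388) R1 = R3 - (-0.547663) R1:  0.375927 phi_2 + 3.037443 phi_3 = -0.087473
  R3 <- R3 - (0.375927/4.325202) R2 = R3 - (0.086916) R2:  3.004769 phi_3 = 0.120238
Back-substitution:
  phi_hat_3 = 0.120238 / 3.004769 = 0.040016
  phi_hat_2 = (-2.389798 - (0.375927)(0.040016)) / 4.325202 = -0.556007
  phi_hat_1 = (0.2429 - (0.2429)(-0.556007) - (-2.3762)(0.040016)) / 4.3388 = 0.109025
So phi_hat = [0.1090, -0.5560, 0.0400].
Therefore phi_hat_3 = 0.0400.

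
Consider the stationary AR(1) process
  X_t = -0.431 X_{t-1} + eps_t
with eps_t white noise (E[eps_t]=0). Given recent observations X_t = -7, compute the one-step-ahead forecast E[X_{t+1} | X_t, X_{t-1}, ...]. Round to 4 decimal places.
E[X_{t+1} \mid \mathcal F_t] = 3.0170

For an AR(p) model X_t = c + sum_i phi_i X_{t-i} + eps_t, the
one-step-ahead conditional mean is
  E[X_{t+1} | X_t, ...] = c + sum_i phi_i X_{t+1-i}.
Substitute known values:
  E[X_{t+1} | ...] = (-0.431) * (-7)
                   = 3.0170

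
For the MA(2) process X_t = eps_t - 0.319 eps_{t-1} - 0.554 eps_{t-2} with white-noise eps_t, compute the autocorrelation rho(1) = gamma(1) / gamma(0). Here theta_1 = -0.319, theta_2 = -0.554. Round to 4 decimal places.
\rho(1) = -0.1010

For an MA(q) process with theta_0 = 1, the autocovariance is
  gamma(k) = sigma^2 * sum_{i=0..q-k} theta_i * theta_{i+k},
and rho(k) = gamma(k) / gamma(0). Sigma^2 cancels.
  numerator   = (1)*(-0.319) + (-0.319)*(-0.554) = -0.142274.
  denominator = (1)^2 + (-0.319)^2 + (-0.554)^2 = 1.408677.
  rho(1) = -0.142274 / 1.408677 = -0.1010.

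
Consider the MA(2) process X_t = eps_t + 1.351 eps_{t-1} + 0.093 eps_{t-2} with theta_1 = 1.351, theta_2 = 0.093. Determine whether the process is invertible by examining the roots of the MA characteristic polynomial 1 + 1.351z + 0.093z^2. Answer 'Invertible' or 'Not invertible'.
\text{Not invertible}

The MA(q) characteristic polynomial is P(z) = 1 + 1.351z + 0.093z^2.
Invertibility requires all roots to lie outside the unit circle, i.e. |z| > 1 for every root.
Set 1 + (1.351) z + (0.093) z^2 = 0, i.e. a z^2 + b z + c = 0 with a = 0.093, b = 1.351, c = 1.
Discriminant D = b^2 - 4ac = (1.351)^2 - 4*(0.093)*1 = 1.825201 - (0.372) = 1.453201.
D >= 0, so the roots are real: z = (-b +/- sqrt(D)) / (2a) = (-1.351 +/- 1.205488) / (0.186).
  z_1 = (-1.351 + 1.205488) / (0.186) = -0.7823,   |z_1| = 0.7823.
  z_2 = (-1.351 - 1.205488) / (0.186) = -13.7446,   |z_2| = 13.7446.
Moduli of all roots: 0.7823, 13.7446.
All moduli strictly greater than 1? No.
Verdict: Not invertible.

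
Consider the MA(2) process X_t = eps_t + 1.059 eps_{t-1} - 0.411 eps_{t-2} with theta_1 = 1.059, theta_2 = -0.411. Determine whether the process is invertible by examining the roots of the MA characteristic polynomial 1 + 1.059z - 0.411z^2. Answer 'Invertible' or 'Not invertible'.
\text{Not invertible}

The MA(q) characteristic polynomial is P(z) = 1 + 1.059z - 0.411z^2.
Invertibility requires all roots to lie outside the unit circle, i.e. |z| > 1 for every root.
Set 1 + (1.059) z + (-0.411) z^2 = 0, i.e. a z^2 + b z + c = 0 with a = -0.411, b = 1.059, c = 1.
Discriminant D = b^2 - 4ac = (1.059)^2 - 4*(-0.411)*1 = 1.121481 - (-1.644) = 2.765481.
D >= 0, so the roots are real: z = (-b +/- sqrt(D)) / (2a) = (-1.059 +/- 1.662974) / (-0.822).
  z_1 = (-1.059 + 1.662974) / (-0.822) = -0.7348,   |z_1| = 0.7348.
  z_2 = (-1.059 - 1.662974) / (-0.822) = 3.3114,   |z_2| = 3.3114.
Moduli of all roots: 0.7348, 3.3114.
All moduli strictly greater than 1? No.
Verdict: Not invertible.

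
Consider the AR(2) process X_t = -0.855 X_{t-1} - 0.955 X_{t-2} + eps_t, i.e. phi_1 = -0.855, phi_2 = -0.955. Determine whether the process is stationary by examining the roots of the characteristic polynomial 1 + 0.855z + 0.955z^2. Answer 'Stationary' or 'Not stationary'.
\text{Stationary}

The AR(p) characteristic polynomial is P(z) = 1 + 0.855z + 0.955z^2.
Stationarity requires all roots to lie outside the unit circle, i.e. |z| > 1 for every root.
Set 1 + (0.855) z + (0.955) z^2 = 0, i.e. a z^2 + b z + c = 0 with a = 0.955, b = 0.855, c = 1.
Discriminant D = b^2 - 4ac = (0.855)^2 - 4*(0.955)*1 = 0.731025 - (3.82) = -3.088975.
D < 0, so the roots are the complex-conjugate pair z = (-b +/- i sqrt(-D)) / (2a) = -0.4476 +/- 0.9202i.
For a conjugate pair |z|^2 = z * conj(z) = (product of roots) = c/a = 1/(0.955) = 1.04712, so |z| = sqrt(1.04712) = 1.0233 for both roots.
Moduli of all roots: 1.0233, 1.0233.
All moduli strictly greater than 1? Yes.
Verdict: Stationary.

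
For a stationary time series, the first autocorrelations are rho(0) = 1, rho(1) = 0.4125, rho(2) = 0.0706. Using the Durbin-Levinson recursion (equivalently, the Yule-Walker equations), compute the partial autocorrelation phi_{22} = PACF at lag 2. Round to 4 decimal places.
\phi_{22} = -0.1200

The PACF at lag k is phi_{kk}, the last component of the solution
to the Yule-Walker system G_k phi = r_k where
  (G_k)_{ij} = rho(|i - j|), (r_k)_i = rho(i), i,j = 1..k.
Equivalently, Durbin-Levinson gives phi_{kk} iteratively:
  phi_{11} = rho(1)
  phi_{kk} = [rho(k) - sum_{j=1..k-1} phi_{k-1,j} rho(k-j)]
            / [1 - sum_{j=1..k-1} phi_{k-1,j} rho(j)],
  phi_{k,j} = phi_{k-1,j} - phi_{kk} phi_{k-1,k-j},  j = 1..k-1.
Step k = 1:
  phi_11 = rho(1) = 0.4125.
Step k = 2:
  phi_22 = [rho(2) - phi_11 rho(1)] / [1 - phi_11 rho(1)] = [0.0706 - (0.4125)(0.4125)] / [1 - (0.4125)(0.4125)]
         = -0.09955625 / 0.82984375 = -0.12.
Therefore phi_{22} = -0.1200.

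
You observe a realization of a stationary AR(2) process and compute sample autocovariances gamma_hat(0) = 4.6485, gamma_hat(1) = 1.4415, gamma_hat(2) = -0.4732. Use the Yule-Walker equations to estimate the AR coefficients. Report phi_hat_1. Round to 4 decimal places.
\hat\phi_{1} = 0.3780

The Yule-Walker equations for an AR(p) process read, in matrix form,
  Gamma_p phi = r_p,   with   (Gamma_p)_{ij} = gamma(|i - j|),
                       (r_p)_i = gamma(i),   i,j = 1..p.
Substitute the sample gammas (Toeplitz matrix and right-hand side of size 2):
  Gamma_p = [[4.6485, 1.4415], [1.4415, 4.6485]]
  r_p     = [1.4415, -0.4732]
Written out:
  4.6485 phi_1 + 1.4415 phi_2 = 1.4415
  1.4415 phi_1 + 4.6485 phi_2 = -0.4732
Solve by Cramer's rule:
  det = gamma(0)^2 - gamma(1)^2 = (4.6485)^2 - (1.4415)^2 = 21.60855225 - 2.07792225 = 19.53063
  phi_hat_1 = [gamma(1) gamma(0) - gamma(1) gamma(2)] / det = [(1.4415)(4.6485) - (1.4415)(-0.4732)] / 19.53063 = 7.38293055 / 19.53063 = 0.378
  phi_hat_2 = [gamma(0) gamma(2) - gamma(1)^2] / det = [(4.6485)(-0.4732) - (1.4415)^2] / 19.53063 = -4.27759245 / 19.53063 = -0.219
So phi_hat = [0.3780, -0.2190].
Therefore phi_hat_1 = 0.3780.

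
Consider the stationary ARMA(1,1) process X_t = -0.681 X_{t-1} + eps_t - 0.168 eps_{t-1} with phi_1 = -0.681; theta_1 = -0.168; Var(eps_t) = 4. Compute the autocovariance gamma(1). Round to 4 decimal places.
\gamma(1) = -7.0575

Multiply the model equation by X_{t-k} and take expectations. With theta_0 = psi_0 = 1 and psi_j the MA(infinity) weights, this gives
  gamma(k) - sum_i phi_i gamma(k-i) = c_k,
  c_k = sigma^2 * sum_{j=k..q} theta_j psi_{j-k}   (c_k = 0 for k > q),
using gamma(-m) = gamma(m).
psi-weights needed (psi_j = theta_j + sum_i phi_i psi_{j-i}):
  psi_1 = theta_1 + phi_1 = -0.168 + (-0.681) = -0.849
Right-hand sides:
  c_0 = sigma^2 (1 + theta_1 psi_1) = 4 * (1 + (-0.168)(-0.849)) = 4 * 1.142632 = 4.570528
  c_1 = sigma^2 theta_1 = 4 * (-0.168) = -0.672
  c_2 = 0
Equations for k = 0 and k = 1 (AR order 1):
  gamma(0) = phi_1 gamma(1) + c_0
  gamma(1) = phi_1 gamma(0) + c_1
Substituting the second into the first: gamma(0) (1 - phi_1^2) = c_0 + phi_1 c_1, so
  gamma(0) = (c_0 + phi_1 c_1) / (1 - phi_1^2) = (4.570528 + (-0.681)(-0.672)) / (1 - (-0.681)^2) = 5.02816 / 0.536239 = 9.376714.
  gamma(1) = phi_1 gamma(0) + c_1 = (-0.681)(9.376714) + (-0.672) = -7.057543.
Therefore gamma(1) = -7.0575 (to 4 decimal places).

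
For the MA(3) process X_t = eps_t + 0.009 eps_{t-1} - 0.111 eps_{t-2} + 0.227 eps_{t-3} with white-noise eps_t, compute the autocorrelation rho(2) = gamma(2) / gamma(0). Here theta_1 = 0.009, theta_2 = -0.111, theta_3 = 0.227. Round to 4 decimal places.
\rho(2) = -0.1024

For an MA(q) process with theta_0 = 1, the autocovariance is
  gamma(k) = sigma^2 * sum_{i=0..q-k} theta_i * theta_{i+k},
and rho(k) = gamma(k) / gamma(0). Sigma^2 cancels.
  numerator   = (1)*(-0.111) + (0.009)*(0.227) = -0.108957.
  denominator = (1)^2 + (0.009)^2 + (-0.111)^2 + (0.227)^2 = 1.063931.
  rho(2) = -0.108957 / 1.063931 = -0.1024.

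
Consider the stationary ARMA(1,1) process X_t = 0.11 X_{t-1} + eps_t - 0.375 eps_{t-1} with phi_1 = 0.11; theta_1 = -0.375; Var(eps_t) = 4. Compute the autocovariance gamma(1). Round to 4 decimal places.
\gamma(1) = -1.0287

Multiply the model equation by X_{t-k} and take expectations. With theta_0 = psi_0 = 1 and psi_j the MA(infinity) weights, this gives
  gamma(k) - sum_i phi_i gamma(k-i) = c_k,
  c_k = sigma^2 * sum_{j=k..q} theta_j psi_{j-k}   (c_k = 0 for k > q),
using gamma(-m) = gamma(m).
psi-weights needed (psi_j = theta_j + sum_i phi_i psi_{j-i}):
  psi_1 = theta_1 + phi_1 = -0.375 + (0.11) = -0.265
Right-hand sides:
  c_0 = sigma^2 (1 + theta_1 psi_1) = 4 * (1 + (-0.375)(-0.265)) = 4 * 1.099375 = 4.3975
  c_1 = sigma^2 theta_1 = 4 * (-0.375) = -1.5
  c_2 = 0
Equations for k = 0 and k = 1 (AR order 1):
  gamma(0) = phi_1 gamma(1) + c_0
  gamma(1) = phi_1 gamma(0) + c_1
Substituting the second into the first: gamma(0) (1 - phi_1^2) = c_0 + phi_1 c_1, so
  gamma(0) = (c_0 + phi_1 c_1) / (1 - phi_1^2) = (4.3975 + (0.11)(-1.5)) / (1 - (0.11)^2) = 4.2325 / 0.9879 = 4.284341.
  gamma(1) = phi_1 gamma(0) + c_1 = (0.11)(4.284341) + (-1.5) = -1.028723.
Therefore gamma(1) = -1.0287 (to 4 decimal places).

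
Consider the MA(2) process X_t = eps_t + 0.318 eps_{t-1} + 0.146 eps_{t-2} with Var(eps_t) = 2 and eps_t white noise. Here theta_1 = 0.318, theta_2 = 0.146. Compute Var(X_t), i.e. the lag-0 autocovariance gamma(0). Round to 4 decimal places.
\gamma(0) = 2.2449

For an MA(q) process X_t = eps_t + sum_i theta_i eps_{t-i} with
Var(eps_t) = sigma^2, the variance is
  gamma(0) = sigma^2 * (1 + sum_i theta_i^2).
  sum_i theta_i^2 = (0.318)^2 + (0.146)^2 = 0.101124 + 0.021316 = 0.12244.
  gamma(0) = 2 * (1 + 0.12244) = 2 * 1.12244 = 2.24488, which rounds to 2.2449.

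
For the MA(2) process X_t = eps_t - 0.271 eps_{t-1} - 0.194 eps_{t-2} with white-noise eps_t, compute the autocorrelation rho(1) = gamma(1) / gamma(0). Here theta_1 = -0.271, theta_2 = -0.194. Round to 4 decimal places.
\rho(1) = -0.1966

For an MA(q) process with theta_0 = 1, the autocovariance is
  gamma(k) = sigma^2 * sum_{i=0..q-k} theta_i * theta_{i+k},
and rho(k) = gamma(k) / gamma(0). Sigma^2 cancels.
  numerator   = (1)*(-0.271) + (-0.271)*(-0.194) = -0.218426.
  denominator = (1)^2 + (-0.271)^2 + (-0.194)^2 = 1.111077.
  rho(1) = -0.218426 / 1.111077 = -0.1966.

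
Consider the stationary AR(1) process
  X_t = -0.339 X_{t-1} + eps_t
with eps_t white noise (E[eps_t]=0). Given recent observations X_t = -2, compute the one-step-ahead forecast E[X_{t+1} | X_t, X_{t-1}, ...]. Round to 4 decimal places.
E[X_{t+1} \mid \mathcal F_t] = 0.6780

For an AR(p) model X_t = c + sum_i phi_i X_{t-i} + eps_t, the
one-step-ahead conditional mean is
  E[X_{t+1} | X_t, ...] = c + sum_i phi_i X_{t+1-i}.
Substitute known values:
  E[X_{t+1} | ...] = (-0.339) * (-2)
                   = 0.6780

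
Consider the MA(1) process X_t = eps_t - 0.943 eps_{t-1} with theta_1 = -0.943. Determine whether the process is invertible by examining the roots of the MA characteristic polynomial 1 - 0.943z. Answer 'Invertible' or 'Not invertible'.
\text{Invertible}

The MA(q) characteristic polynomial is P(z) = 1 - 0.943z.
Invertibility requires all roots to lie outside the unit circle, i.e. |z| > 1 for every root.
This is linear in z: 1 + (-0.943) z = 0  =>  z = -1/(-0.943) = 1.060445,  |z| = 1.060445.
Moduli of all roots: 1.0604.
All moduli strictly greater than 1? Yes.
Verdict: Invertible.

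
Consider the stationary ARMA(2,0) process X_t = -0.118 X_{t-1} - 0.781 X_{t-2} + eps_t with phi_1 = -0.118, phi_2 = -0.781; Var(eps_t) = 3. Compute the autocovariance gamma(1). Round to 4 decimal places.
\gamma(1) = -0.5118

Multiply the model equation by X_{t-k} and take expectations. With theta_0 = psi_0 = 1 and psi_j the MA(infinity) weights, this gives
  gamma(k) - sum_i phi_i gamma(k-i) = c_k,
  c_k = sigma^2 * sum_{j=k..q} theta_j psi_{j-k}   (c_k = 0 for k > q),
using gamma(-m) = gamma(m).
Pure AR (q = 0): c_0 = sigma^2 = 3, c_k = 0 for k >= 1.
Equations for k = 0, 1, 2 (AR order 2, c_2 = 0):
  (E0) gamma(0) = phi_1 gamma(1) + phi_2 gamma(2) + c_0
  (E1) gamma(1) = phi_1 gamma(0) + phi_2 gamma(1) + c_1
  (E2) gamma(2) = phi_1 gamma(1) + phi_2 gamma(0)
From (E1): gamma(1) = A gamma(0) + B with
  A = phi_1 / (1 - phi_2) = -0.118 / 1.781 = -0.066255,   B = c_1 / (1 - phi_2) = 0 / 1.781 = 0.
Insert (E2) into (E0): gamma(0) (1 - phi_2^2) = phi_1 (1 + phi_2) gamma(1) + c_0.
  phi_1 (1 + phi_2) = (-0.118)(0.219) = -0.025842,   1 - phi_2^2 = 0.390039.
Replace gamma(1) by A gamma(0) + B and collect gamma(0):
  gamma(0) [0.390039 - (-0.025842)(-0.066255)] = c_0 = 3
  gamma(0) * 0.388327 = 3
  gamma(0) = 3 / 0.388327 = 7.725451.
  gamma(1) = A gamma(0) = (-0.066255)(7.725451) = -0.511849.
Therefore gamma(1) = -0.5118 (to 4 decimal places).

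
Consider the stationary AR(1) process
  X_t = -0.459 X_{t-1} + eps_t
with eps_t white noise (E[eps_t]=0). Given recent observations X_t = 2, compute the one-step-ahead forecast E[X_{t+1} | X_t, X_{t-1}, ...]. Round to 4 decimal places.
E[X_{t+1} \mid \mathcal F_t] = -0.9180

For an AR(p) model X_t = c + sum_i phi_i X_{t-i} + eps_t, the
one-step-ahead conditional mean is
  E[X_{t+1} | X_t, ...] = c + sum_i phi_i X_{t+1-i}.
Substitute known values:
  E[X_{t+1} | ...] = (-0.459) * (2)
                   = -0.9180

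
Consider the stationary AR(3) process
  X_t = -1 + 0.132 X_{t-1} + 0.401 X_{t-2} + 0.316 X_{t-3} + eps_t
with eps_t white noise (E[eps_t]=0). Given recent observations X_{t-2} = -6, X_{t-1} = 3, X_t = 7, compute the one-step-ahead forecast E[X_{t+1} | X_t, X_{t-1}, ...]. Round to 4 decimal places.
E[X_{t+1} \mid \mathcal F_t] = -0.7690

For an AR(p) model X_t = c + sum_i phi_i X_{t-i} + eps_t, the
one-step-ahead conditional mean is
  E[X_{t+1} | X_t, ...] = c + sum_i phi_i X_{t+1-i}.
Substitute known values:
  E[X_{t+1} | ...] = -1 + (0.132) * (7) + (0.401) * (3) + (0.316) * (-6)
                   = -0.7690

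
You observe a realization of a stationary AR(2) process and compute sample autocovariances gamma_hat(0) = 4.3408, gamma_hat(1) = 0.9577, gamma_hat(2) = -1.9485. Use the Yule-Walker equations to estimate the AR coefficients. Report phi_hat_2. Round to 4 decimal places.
\hat\phi_{2} = -0.5230

The Yule-Walker equations for an AR(p) process read, in matrix form,
  Gamma_p phi = r_p,   with   (Gamma_p)_{ij} = gamma(|i - j|),
                       (r_p)_i = gamma(i),   i,j = 1..p.
Substitute the sample gammas (Toeplitz matrix and right-hand side of size 2):
  Gamma_p = [[4.3408, 0.9577], [0.9577, 4.3408]]
  r_p     = [0.9577, -1.9485]
Written out:
  4.3408 phi_1 + 0.9577 phi_2 = 0.9577
  0.9577 phi_1 + 4.3408 phi_2 = -1.9485
Solve by Cramer's rule:
  det = gamma(0)^2 - gamma(1)^2 = (4.3408)^2 - (0.9577)^2 = 18.84254464 - 0.91718929 = 17.92535535
  phi_hat_1 = [gamma(1) gamma(0) - gamma(1) gamma(2)] / det = [(0.9577)(4.3408) - (0.9577)(-1.9485)] / 17.92535535 = 6.02326261 / 17.92535535 = 0.336
  phi_hat_2 = [gamma(0) gamma(2) - gamma(1)^2] / det = [(4.3408)(-1.9485) - (0.9577)^2] / 17.92535535 = -9.37523809 / 17.92535535 = -0.523
So phi_hat = [0.3360, -0.5230].
Therefore phi_hat_2 = -0.5230.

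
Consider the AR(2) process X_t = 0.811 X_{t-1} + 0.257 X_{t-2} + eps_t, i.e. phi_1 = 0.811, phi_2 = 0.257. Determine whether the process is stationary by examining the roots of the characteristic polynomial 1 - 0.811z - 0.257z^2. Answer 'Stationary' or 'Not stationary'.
\text{Not stationary}

The AR(p) characteristic polynomial is P(z) = 1 - 0.811z - 0.257z^2.
Stationarity requires all roots to lie outside the unit circle, i.e. |z| > 1 for every root.
Set 1 + (-0.811) z + (-0.257) z^2 = 0, i.e. a z^2 + b z + c = 0 with a = -0.257, b = -0.811, c = 1.
Discriminant D = b^2 - 4ac = (-0.811)^2 - 4*(-0.257)*1 = 0.657721 - (-1.028) = 1.685721.
D >= 0, so the roots are real: z = (-b +/- sqrt(D)) / (2a) = (0.811 +/- 1.298353) / (-0.514).
  z_1 = (0.811 + 1.298353) / (-0.514) = -4.1038,   |z_1| = 4.1038.
  z_2 = (0.811 - 1.298353) / (-0.514) = 0.9482,   |z_2| = 0.9482.
Moduli of all roots: 4.1038, 0.9482.
All moduli strictly greater than 1? No.
Verdict: Not stationary.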